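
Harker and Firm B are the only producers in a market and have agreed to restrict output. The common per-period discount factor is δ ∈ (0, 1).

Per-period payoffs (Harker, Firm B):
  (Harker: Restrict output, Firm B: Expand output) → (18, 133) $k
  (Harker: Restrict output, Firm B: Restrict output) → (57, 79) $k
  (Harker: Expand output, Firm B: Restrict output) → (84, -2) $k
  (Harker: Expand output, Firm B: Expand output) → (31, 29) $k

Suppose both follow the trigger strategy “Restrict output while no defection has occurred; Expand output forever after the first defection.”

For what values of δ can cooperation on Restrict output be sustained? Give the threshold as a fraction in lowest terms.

27/52

For Harker: deviation gain 84−57 = 27, per-period punishment loss 57−31 = 26. IC gives δ ≥ 27/53.
For Firm B: gain 54, loss 50 per period, so δ ≥ 54/104 = 27/52.
The tighter constraint is Firm B's, so cooperation needs δ ≥ 27/52.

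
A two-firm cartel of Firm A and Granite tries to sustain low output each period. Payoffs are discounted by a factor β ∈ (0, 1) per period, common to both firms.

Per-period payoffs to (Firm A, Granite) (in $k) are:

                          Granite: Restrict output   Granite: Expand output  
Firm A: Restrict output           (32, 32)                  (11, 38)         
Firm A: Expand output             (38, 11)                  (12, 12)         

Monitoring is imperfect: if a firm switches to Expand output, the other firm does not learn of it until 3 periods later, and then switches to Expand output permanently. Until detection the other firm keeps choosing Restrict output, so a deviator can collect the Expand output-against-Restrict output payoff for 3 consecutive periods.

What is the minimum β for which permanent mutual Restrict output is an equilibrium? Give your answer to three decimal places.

0.613

A deviator earns 38 for 3 periods, then 12 forever; cooperating earns 32 forever. Multiplying the IC by (1−β):
32 ≥ 38(1−β^3) + 12β^3, so 26·β^3 ≥ 6 and β^3 ≥ 3/13.
β ≥ (3/13)^(1/3) ≈ 0.613.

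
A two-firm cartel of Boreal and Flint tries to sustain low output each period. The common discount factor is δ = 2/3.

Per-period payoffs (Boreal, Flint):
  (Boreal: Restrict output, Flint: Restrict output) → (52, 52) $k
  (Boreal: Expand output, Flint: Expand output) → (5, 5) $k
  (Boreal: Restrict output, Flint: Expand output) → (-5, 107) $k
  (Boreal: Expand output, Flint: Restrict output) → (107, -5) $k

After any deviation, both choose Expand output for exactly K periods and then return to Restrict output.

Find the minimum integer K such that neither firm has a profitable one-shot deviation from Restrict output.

Need Σ_{k=1}^{K} δ^k ≥ (107−52)/(52−5) = 1.1702 at δ = 2/3.
At K = 2 the sum is 1.1111 < 1.1702; at K = 3 it is 1.4074 ≥ 1.1702.
So the minimum punishment length is K = 3.

3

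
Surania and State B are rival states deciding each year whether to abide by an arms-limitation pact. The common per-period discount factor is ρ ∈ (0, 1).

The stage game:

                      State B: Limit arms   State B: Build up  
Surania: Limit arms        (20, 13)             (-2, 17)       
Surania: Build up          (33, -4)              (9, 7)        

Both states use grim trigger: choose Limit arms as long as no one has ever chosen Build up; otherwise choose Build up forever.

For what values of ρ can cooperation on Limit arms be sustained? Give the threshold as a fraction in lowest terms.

Surania: cooperation gives 20 each period; deviation gives 33 once then 9 forever.
  20/(1−ρ) ≥ 33 + 9ρ/(1−ρ) ⇒ ρ ≥ 13/24.
State B: cooperation gives 13 each period; deviation gives 17 once then 7 forever.
  ρ ≥ 4/10 = 2/5.
Both must hold, so the binding constraint is Surania's: ρ ≥ 13/24.

13/24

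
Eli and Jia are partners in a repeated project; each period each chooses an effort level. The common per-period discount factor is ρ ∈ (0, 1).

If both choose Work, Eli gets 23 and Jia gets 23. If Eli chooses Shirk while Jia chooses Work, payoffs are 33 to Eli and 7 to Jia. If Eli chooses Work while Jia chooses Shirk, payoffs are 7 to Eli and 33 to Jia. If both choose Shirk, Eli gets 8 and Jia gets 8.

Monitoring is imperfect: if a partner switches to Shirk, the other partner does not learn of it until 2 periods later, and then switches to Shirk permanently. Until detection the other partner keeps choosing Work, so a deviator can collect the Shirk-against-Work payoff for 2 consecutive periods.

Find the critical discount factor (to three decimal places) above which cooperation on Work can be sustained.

Deviating for the 2 undetected periods gains 33−23 = 10 per period over cooperation, then loses 23−8 = 15 per period forever once punishment starts.
Gain: 10(1 + ρ + … + ρ^1); loss: 15·ρ^2/(1−ρ).
No profitable deviation ⇔ 10(1−ρ^2) ≤ 15·ρ^2, i.e. ρ^2 ≥ 10/(10+15) = 2/5.
Hence ρ ≥ (2/5)^(1/2) ≈ 0.632.

0.632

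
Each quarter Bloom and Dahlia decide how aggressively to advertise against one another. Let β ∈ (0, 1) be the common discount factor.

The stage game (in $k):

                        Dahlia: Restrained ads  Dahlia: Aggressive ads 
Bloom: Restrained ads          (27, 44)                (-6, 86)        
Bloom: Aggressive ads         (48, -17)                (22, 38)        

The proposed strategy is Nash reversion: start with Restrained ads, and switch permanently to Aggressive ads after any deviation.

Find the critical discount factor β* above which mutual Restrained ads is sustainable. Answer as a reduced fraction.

7/8

Bloom's threshold: (48−27)/(48−22) = 21/26.
Dahlia's threshold: (86−44)/(86−38) = 7/8.
21/26 < 7/8, so Dahlia binds and β* = 7/8.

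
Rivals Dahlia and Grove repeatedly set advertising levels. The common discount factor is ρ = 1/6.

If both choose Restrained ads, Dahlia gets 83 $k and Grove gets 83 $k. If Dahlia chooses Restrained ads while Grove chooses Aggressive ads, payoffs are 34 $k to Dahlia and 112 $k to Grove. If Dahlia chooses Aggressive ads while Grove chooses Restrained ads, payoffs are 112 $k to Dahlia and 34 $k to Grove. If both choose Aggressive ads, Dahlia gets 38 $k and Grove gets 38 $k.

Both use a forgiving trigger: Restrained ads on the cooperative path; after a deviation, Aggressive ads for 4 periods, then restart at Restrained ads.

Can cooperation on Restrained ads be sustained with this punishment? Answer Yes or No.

IC: ρ+…+ρ^4 ≥ (112−83)/(83−38) = 29/45.
At ρ = 1/6: partial sum = 0.1998 < 0.6444. Cooperation not sustainable.

No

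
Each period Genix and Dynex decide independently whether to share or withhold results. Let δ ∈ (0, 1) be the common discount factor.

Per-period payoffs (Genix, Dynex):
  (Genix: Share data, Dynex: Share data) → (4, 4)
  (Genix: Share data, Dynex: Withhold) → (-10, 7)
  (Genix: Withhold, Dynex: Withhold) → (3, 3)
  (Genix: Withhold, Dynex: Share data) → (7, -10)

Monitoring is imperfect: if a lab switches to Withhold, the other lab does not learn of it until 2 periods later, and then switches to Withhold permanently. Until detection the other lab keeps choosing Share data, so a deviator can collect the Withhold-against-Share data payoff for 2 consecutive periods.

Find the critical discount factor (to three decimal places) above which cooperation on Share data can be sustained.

0.866

Deviating for the 2 undetected periods gains 7−4 = 3 per period over cooperation, then loses 4−3 = 1 per period forever once punishment starts.
Gain: 3(1 + δ + … + δ^1); loss: 1·δ^2/(1−δ).
No profitable deviation ⇔ 3(1−δ^2) ≤ 1·δ^2, i.e. δ^2 ≥ 3/(3+1) = 3/4.
Hence δ ≥ (3/4)^(1/2) ≈ 0.866.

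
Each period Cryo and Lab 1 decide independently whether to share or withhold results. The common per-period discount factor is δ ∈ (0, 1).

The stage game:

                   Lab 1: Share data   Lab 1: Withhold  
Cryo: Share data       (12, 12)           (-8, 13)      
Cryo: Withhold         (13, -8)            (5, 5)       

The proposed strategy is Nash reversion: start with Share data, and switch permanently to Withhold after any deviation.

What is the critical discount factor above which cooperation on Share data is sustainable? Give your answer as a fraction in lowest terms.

1/8

Cooperation forever yields 12 each period: 12/(1−δ).
Deviating yields 13 once, then 5 forever: 13 + 5δ/(1−δ).
No profitable deviation requires 12/(1−δ) ≥ 13 + 5δ/(1−δ).
Multiplying by (1−δ): 12 ≥ 13(1−δ) + 5δ = 13 − 8δ.
So 8δ ≥ 1, i.e. δ ≥ 1/8.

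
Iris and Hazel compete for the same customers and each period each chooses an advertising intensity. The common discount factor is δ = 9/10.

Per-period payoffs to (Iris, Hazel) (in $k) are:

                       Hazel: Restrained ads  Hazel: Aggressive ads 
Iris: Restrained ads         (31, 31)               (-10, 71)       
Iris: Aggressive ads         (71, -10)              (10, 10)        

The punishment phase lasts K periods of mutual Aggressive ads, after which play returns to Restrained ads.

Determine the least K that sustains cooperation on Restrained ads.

Need Σ_{k=1}^{K} δ^k ≥ (71−31)/(31−10) = 1.9048 at δ = 9/10.
At K = 2 the sum is 1.7100 < 1.9048; at K = 3 it is 2.4390 ≥ 1.9048.
So the minimum punishment length is K = 3.

3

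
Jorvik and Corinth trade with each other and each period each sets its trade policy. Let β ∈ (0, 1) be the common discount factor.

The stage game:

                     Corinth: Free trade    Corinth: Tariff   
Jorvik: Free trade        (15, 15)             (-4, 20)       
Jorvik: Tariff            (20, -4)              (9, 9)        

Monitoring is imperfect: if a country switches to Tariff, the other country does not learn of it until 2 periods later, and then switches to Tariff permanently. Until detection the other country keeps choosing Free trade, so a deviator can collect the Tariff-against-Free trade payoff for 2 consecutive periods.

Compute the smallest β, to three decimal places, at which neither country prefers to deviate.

0.674

Deviating for the 2 undetected periods gains 20−15 = 5 per period over cooperation, then loses 15−9 = 6 per period forever once punishment starts.
Gain: 5(1 + β + … + β^1); loss: 6·β^2/(1−β).
No profitable deviation ⇔ 5(1−β^2) ≤ 6·β^2, i.e. β^2 ≥ 5/(5+6) = 5/11.
Hence β ≥ (5/11)^(1/2) ≈ 0.674.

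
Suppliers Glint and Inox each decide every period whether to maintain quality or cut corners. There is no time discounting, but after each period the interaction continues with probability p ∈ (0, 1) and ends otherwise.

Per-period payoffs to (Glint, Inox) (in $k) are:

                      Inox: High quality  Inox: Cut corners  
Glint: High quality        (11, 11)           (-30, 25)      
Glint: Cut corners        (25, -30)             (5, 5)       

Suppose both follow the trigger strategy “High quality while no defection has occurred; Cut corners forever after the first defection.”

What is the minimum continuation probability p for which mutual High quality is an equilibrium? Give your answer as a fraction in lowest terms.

7/10

Expected cooperation value is 11 + p·11 + p²·11 + … = 11/(1−p); deviation gives 25 + p·5/(1−p).
11 ≥ 25(1−p) + 5p ⇒ 20p ≥ 14 ⇒ p ≥ 14/20 = 7/10.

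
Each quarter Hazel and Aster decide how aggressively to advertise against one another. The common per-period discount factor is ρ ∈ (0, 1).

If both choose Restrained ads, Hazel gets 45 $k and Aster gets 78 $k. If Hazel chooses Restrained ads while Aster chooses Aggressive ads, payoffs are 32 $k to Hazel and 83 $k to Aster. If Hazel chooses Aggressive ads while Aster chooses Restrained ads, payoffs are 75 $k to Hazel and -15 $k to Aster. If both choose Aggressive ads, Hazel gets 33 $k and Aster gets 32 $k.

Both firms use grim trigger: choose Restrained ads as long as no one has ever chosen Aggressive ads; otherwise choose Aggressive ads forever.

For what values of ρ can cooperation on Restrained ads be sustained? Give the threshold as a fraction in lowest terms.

5/7

Hazel's threshold: (75−45)/(75−33) = 5/7.
Aster's threshold: (83−78)/(83−32) = 5/51.
5/7 > 5/51, so Hazel binds and ρ* = 5/7.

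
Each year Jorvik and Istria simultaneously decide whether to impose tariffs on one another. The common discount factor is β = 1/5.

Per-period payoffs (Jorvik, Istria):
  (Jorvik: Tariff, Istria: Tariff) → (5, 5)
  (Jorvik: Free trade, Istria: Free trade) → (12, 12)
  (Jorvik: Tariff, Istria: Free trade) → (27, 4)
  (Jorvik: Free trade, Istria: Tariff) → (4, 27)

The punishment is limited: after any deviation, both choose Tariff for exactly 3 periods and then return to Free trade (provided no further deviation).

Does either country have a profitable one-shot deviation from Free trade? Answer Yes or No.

IC: β+…+β^3 ≥ (27−12)/(12−5) = 15/7.
At β = 1/5: partial sum = 0.2480 < 2.1429. Cooperation not sustainable.

Yes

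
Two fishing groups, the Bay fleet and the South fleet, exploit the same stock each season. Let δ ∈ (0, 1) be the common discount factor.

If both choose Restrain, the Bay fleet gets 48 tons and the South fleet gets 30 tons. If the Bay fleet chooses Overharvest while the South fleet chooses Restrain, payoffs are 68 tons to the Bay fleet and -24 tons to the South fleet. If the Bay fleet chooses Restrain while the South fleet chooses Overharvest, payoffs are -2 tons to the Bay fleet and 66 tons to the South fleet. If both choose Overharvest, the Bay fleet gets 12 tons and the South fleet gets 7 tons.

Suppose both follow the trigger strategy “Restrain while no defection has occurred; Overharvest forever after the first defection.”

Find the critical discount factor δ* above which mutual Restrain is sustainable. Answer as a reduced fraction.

36/59

For the Bay fleet: deviation gain 68−48 = 20, per-period punishment loss 48−12 = 36. IC gives δ ≥ 20/56 = 5/14.
For the South fleet: gain 36, loss 23 per period, so δ ≥ 36/59.
The tighter constraint is the South fleet's, so cooperation needs δ ≥ 36/59.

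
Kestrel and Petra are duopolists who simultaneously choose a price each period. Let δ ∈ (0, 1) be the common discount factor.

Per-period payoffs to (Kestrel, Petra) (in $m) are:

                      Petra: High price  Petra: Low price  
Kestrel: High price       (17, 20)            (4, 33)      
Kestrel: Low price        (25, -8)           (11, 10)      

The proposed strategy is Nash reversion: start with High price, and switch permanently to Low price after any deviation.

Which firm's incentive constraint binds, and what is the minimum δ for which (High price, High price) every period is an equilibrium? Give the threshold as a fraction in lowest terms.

For Kestrel: deviation gain 25−17 = 8, per-period punishment loss 17−11 = 6. IC gives δ ≥ 8/14 = 4/7.
For Petra: gain 13, loss 10 per period, so δ ≥ 13/23.
The tighter constraint is Kestrel's, so cooperation needs δ ≥ 4/7.

Kestrel; δ ≥ 4/7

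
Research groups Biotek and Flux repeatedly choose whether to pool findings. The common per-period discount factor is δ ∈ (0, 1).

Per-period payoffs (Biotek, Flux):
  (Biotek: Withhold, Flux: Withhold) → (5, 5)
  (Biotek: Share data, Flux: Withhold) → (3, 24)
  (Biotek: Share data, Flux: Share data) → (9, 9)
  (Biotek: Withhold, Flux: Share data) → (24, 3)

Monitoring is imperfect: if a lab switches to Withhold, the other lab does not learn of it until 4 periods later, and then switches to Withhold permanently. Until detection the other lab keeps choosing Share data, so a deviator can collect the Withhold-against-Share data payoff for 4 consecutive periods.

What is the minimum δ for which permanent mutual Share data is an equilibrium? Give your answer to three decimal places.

0.943

The best deviation is to choose Withhold for all 4 undetected periods, earning 24 each, then 5 forever once detected.
Deviation value: 24(1−δ^4)/(1−δ) + 5δ^4/(1−δ); cooperation value: 9/(1−δ).
IC: 9 ≥ 24(1−δ^4) + 5δ^4 = 24 − 19δ^4.
So δ^4 ≥ 15/19, giving δ ≥ (15/19)^(1/4) ≈ 0.943.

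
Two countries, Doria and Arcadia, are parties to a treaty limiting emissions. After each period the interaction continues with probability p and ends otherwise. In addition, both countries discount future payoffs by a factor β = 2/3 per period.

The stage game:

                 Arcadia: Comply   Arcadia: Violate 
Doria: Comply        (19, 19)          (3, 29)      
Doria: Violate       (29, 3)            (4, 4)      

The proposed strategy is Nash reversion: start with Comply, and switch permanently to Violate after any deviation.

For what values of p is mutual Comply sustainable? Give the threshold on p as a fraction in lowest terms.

Expected continuation weight on next period's payoff is β·p = 2/3·p, which plays the role of the discount factor.
Cooperation requires 2/3·p ≥ (29−19)/(29−4) = 2/5, hence p ≥ 3/5.

3/5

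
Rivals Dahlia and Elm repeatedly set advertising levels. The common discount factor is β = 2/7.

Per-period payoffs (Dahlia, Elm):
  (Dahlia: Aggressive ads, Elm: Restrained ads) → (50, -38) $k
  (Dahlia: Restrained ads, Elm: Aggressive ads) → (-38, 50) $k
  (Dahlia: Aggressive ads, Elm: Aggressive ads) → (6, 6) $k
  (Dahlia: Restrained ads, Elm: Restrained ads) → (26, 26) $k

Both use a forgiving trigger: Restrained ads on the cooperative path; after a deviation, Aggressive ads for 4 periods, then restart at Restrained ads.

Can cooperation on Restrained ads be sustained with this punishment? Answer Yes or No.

A one-shot deviation gives 50 now, then 6 for 4 periods, then back to 26.
Gain from deviating: (50−26) today; loss: (26−6) in each of the next 4 periods.
No-deviation condition: (26−6)(β+…+β^4) ≥ 50−26, i.e. β+…+β^4 ≥ 6/5.
At β = 2/7: β+…+β^4 = 0.3973 < 1.2000.
So cooperation is not sustainable.

No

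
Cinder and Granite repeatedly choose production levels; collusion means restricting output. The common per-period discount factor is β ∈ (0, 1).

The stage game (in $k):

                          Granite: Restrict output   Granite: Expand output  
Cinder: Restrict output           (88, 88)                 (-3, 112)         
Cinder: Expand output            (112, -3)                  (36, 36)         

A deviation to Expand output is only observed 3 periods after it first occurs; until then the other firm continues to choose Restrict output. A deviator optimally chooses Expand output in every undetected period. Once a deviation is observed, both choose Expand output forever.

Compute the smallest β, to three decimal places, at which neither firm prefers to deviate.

The best deviation is to choose Expand output for all 3 undetected periods, earning 112 each, then 36 forever once detected.
Deviation value: 112(1−β^3)/(1−β) + 36β^3/(1−β); cooperation value: 88/(1−β).
IC: 88 ≥ 112(1−β^3) + 36β^3 = 112 − 76β^3.
So β^3 ≥ 24/76 = 6/19, giving β ≥ (6/19)^(1/3) ≈ 0.681.

0.681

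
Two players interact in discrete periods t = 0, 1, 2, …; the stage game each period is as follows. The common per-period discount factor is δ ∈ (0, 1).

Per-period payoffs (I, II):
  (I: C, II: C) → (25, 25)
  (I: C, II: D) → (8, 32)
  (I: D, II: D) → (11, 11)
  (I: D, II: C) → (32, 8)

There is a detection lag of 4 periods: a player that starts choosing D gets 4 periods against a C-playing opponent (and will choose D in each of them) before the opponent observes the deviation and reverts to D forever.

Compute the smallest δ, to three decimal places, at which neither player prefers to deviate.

0.760

The best deviation is to choose D for all 4 undetected periods, earning 32 each, then 11 forever once detected.
Deviation value: 32(1−δ^4)/(1−δ) + 11δ^4/(1−δ); cooperation value: 25/(1−δ).
IC: 25 ≥ 32(1−δ^4) + 11δ^4 = 32 − 21δ^4.
So δ^4 ≥ 7/21 = 1/3, giving δ ≥ (1/3)^(1/4) ≈ 0.760.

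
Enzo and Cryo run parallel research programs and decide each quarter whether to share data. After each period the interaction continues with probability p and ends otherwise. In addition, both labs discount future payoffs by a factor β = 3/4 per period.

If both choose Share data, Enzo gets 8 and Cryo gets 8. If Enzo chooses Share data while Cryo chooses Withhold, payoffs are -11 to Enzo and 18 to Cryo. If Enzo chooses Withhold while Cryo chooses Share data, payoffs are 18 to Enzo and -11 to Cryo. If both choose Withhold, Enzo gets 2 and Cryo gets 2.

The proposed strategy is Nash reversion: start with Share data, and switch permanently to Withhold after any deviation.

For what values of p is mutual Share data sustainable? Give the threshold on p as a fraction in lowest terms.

Expected continuation weight on next period's payoff is β·p = 3/4·p, which plays the role of the discount factor.
Cooperation requires 3/4·p ≥ (18−8)/(18−2) = 5/8, hence p ≥ 5/6.

5/6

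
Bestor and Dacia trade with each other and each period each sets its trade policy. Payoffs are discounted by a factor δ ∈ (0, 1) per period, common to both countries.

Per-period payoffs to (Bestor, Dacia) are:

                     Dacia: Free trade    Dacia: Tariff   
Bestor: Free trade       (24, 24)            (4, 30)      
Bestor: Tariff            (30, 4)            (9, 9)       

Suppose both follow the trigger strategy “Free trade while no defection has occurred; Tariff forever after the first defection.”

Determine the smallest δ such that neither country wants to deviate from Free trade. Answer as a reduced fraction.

One-period gain from deviating is 30 − 24 = 6. The loss is 24 − 9 = 15 in every subsequent period, with present value 15·δ/(1−δ).
Deviation is unprofitable when 15·δ/(1−δ) ≥ 6, i.e. δ/(1−δ) ≥ 2/5.
Equivalently δ ≥ 6/(6+15) = 2/7.

2/7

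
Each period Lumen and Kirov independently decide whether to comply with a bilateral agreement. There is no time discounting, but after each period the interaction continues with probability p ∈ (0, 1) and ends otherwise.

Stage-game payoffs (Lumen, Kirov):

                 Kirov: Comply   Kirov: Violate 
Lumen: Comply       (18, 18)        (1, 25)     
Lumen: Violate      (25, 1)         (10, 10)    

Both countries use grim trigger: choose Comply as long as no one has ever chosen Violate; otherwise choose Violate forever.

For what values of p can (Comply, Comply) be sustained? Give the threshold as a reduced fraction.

7/15

Expected cooperation value is 18 + p·18 + p²·18 + … = 18/(1−p); deviation gives 25 + p·10/(1−p).
18 ≥ 25(1−p) + 10p ⇒ 15p ≥ 7 ⇒ p ≥ 7/15.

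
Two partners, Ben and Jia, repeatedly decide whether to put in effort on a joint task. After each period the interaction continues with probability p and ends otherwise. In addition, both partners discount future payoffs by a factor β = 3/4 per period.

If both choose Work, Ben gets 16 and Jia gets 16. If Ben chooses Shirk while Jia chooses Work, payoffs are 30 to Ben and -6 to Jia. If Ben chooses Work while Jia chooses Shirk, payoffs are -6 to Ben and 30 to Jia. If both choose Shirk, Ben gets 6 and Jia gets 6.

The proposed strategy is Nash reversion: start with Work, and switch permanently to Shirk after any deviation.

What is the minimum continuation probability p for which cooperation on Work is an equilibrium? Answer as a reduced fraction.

With continuation probability p and discount β, the effective per-period discount factor is βp.
Grim-trigger IC: βp ≥ (30−16)/(30−6) = 7/12.
So p ≥ (7/12)/(3/4) = 7/9.

7/9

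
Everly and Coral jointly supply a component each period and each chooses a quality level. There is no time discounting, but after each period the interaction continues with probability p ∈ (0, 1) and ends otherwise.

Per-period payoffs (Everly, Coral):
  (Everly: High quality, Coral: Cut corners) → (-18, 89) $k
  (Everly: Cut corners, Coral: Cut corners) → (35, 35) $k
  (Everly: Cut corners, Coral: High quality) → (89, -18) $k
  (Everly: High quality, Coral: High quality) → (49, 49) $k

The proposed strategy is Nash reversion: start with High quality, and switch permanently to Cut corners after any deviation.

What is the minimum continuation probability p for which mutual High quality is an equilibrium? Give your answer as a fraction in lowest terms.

20/27

With no time discounting, the continuation probability p plays the role of the discount factor.
Grim-trigger IC: 49/(1−p) ≥ 89 + 35p/(1−p) ⇒ p ≥ (89−49)/(89−35) = 20/27.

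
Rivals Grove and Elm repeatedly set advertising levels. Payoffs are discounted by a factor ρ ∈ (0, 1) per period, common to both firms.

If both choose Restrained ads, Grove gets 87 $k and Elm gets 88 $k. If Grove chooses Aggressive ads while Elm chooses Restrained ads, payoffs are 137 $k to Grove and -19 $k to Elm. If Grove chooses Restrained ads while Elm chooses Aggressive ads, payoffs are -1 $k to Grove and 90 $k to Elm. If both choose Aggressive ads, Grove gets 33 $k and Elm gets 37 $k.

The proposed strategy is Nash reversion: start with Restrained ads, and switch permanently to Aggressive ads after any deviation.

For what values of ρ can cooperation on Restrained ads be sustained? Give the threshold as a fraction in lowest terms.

Grove: cooperation gives 87 each period; deviation gives 137 once then 33 forever.
  87/(1−ρ) ≥ 137 + 33ρ/(1−ρ) ⇒ ρ ≥ 50/104 = 25/52.
Elm: cooperation gives 88 each period; deviation gives 90 once then 37 forever.
  ρ ≥ 2/53.
Both must hold, so the binding constraint is Grove's: ρ ≥ 25/52.

25/52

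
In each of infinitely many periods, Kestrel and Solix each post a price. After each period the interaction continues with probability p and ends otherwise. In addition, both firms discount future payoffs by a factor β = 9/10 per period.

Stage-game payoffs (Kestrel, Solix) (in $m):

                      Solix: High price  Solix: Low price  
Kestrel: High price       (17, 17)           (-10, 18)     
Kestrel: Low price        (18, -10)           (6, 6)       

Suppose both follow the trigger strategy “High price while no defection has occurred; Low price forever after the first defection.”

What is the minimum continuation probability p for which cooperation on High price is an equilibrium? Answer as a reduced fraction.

With continuation probability p and discount β, the effective per-period discount factor is βp.
Grim-trigger IC: βp ≥ (18−17)/(18−6) = 1/12.
So p ≥ (1/12)/(9/10) = 5/54.

5/54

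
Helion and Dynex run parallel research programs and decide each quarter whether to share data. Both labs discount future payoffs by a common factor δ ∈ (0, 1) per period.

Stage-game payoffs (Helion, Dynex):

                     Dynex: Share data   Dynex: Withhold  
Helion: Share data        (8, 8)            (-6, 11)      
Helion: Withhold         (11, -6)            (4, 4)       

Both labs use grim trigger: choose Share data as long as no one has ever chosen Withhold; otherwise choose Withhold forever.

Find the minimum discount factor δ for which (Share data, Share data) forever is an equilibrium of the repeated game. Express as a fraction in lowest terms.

3/7

Cooperation forever yields 8 each period: 8/(1−δ).
Deviating yields 11 once, then 4 forever: 11 + 4δ/(1−δ).
No profitable deviation requires 8/(1−δ) ≥ 11 + 4δ/(1−δ).
Multiplying by (1−δ): 8 ≥ 11(1−δ) + 4δ = 11 − 7δ.
So 7δ ≥ 3, i.e. δ ≥ 3/7.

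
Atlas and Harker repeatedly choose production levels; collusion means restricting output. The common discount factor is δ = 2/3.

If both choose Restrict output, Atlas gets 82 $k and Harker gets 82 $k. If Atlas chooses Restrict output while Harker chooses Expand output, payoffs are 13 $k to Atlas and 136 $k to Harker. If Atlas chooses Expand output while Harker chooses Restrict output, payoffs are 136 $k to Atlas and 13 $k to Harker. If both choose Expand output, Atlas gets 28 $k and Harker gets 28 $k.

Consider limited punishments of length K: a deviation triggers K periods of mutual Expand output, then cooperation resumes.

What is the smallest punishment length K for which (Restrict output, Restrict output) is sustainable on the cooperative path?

2

IC: δ(1−δ^K)/(1−δ) ≥ (136−82)/(82−28) = 1.
With δ = 2/3: need 1 − δ^K ≥ 1·(1−2/3)/(2/3), i.e. δ^K ≤ 0.5000.
Since (2/3)^1 = 0.6667 and (2/3)^2 = 0.4444, the smallest such K is 2.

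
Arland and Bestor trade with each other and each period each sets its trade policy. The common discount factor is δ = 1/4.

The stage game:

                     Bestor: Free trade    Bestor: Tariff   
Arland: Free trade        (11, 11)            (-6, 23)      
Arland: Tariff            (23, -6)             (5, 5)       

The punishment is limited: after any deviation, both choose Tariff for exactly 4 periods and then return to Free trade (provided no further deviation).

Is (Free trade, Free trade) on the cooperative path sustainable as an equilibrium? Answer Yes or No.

No

Comparing payoff streams over the 5 periods until play realigns: cooperate → 11(1+δ+…+δ^4); deviate → 23 + 5(δ+…+δ^4).
Cooperation is sustained iff (11−5)(δ+…+δ^4) ≥ 23−11.
δ+…+δ^4 = 1/4·(1−(1/4)^4)/(1−1/4) = 0.3320, and (23−11)/(11−5) = 2.0000.
0.3320 < 2.0000, so cooperation is not sustainable.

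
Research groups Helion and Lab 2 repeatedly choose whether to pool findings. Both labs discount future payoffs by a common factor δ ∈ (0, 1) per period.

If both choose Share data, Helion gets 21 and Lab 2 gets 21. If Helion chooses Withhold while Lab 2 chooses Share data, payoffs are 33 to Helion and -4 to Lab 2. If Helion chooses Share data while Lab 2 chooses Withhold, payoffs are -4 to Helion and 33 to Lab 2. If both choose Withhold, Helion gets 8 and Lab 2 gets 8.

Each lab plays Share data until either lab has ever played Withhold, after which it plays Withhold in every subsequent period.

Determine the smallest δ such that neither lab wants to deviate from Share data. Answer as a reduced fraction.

21/(1−δ) ≥ 33 + 8δ/(1−δ)
21 ≥ 33 − 25δ
δ ≥ 12/25.

12/25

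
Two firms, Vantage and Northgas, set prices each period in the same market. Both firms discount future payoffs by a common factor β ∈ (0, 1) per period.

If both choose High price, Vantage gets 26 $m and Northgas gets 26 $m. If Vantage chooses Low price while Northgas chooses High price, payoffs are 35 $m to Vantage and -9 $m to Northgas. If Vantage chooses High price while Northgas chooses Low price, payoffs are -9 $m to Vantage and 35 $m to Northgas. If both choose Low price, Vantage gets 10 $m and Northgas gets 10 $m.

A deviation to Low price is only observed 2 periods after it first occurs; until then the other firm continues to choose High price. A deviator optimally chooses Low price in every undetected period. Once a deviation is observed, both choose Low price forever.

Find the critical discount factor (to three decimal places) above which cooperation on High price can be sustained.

0.600

The best deviation is to choose Low price for all 2 undetected periods, earning 35 each, then 10 forever once detected.
Deviation value: 35(1−β^2)/(1−β) + 10β^2/(1−β); cooperation value: 26/(1−β).
IC: 26 ≥ 35(1−β^2) + 10β^2 = 35 − 25β^2.
So β^2 ≥ 9/25, giving β ≥ (9/25)^(1/2) ≈ 0.600.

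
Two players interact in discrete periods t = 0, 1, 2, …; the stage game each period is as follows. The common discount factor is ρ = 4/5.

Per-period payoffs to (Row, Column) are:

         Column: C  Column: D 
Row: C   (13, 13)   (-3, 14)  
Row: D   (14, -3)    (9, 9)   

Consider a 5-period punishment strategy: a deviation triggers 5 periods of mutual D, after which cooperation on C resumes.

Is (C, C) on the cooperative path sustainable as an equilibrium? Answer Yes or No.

Yes

Comparing payoff streams over the 6 periods until play realigns: cooperate → 13(1+ρ+…+ρ^5); deviate → 14 + 9(ρ+…+ρ^5).
Cooperation is sustained iff (13−9)(ρ+…+ρ^5) ≥ 14−13.
ρ+…+ρ^5 = 4/5·(1−(4/5)^5)/(1−4/5) = 2.6893, and (14−13)/(13−9) = 0.2500.
2.6893 ≥ 0.2500, so cooperation is sustainable.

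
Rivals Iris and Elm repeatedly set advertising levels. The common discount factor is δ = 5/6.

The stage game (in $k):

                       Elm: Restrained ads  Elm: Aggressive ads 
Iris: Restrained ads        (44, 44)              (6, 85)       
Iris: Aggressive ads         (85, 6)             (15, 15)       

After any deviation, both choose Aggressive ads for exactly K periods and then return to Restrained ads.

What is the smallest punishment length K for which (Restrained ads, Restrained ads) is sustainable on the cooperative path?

2

No profitable deviation requires (44−15)(δ+…+δ^K) ≥ 85−44, i.e. δ+…+δ^K ≥ 41/29 ≈ 1.4138.
With δ = 5/6, the partial sums are K=1: 0.8333, K=2: 1.5278.
K = 2 is the first length at which the sum reaches 1.4138.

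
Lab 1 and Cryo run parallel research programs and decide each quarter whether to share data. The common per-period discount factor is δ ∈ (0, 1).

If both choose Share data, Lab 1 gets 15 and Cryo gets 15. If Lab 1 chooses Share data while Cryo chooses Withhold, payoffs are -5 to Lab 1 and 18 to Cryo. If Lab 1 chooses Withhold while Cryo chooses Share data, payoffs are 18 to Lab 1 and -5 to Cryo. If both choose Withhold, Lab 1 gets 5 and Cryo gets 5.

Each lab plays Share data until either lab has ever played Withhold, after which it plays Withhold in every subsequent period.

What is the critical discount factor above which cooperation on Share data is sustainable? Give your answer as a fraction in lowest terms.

3/13

15/(1−δ) ≥ 18 + 5δ/(1−δ)
15 ≥ 18 − 13δ
δ ≥ 3/13.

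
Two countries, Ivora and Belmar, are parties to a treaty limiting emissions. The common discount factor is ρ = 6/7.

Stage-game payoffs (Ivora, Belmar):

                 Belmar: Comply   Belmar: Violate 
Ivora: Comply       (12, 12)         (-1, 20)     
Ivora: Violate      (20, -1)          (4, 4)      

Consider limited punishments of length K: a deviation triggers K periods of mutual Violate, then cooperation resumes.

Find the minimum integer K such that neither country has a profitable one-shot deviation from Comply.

2

IC: ρ(1−ρ^K)/(1−ρ) ≥ (20−12)/(12−4) = 1.
With ρ = 6/7: need 1 − ρ^K ≥ 1·(1−6/7)/(6/7), i.e. ρ^K ≤ 0.8333.
Since (6/7)^1 = 0.8571 and (6/7)^2 = 0.7347, the smallest such K is 2.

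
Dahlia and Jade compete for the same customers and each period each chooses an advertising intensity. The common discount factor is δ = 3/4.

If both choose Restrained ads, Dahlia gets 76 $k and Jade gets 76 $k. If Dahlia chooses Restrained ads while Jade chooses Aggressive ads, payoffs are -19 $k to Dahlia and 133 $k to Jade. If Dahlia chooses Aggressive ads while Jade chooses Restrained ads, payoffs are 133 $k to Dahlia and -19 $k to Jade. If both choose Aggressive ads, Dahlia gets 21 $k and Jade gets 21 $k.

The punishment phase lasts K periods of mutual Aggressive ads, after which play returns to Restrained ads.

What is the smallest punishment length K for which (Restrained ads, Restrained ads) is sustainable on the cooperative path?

2

IC: δ(1−δ^K)/(1−δ) ≥ (133−76)/(76−21) = 57/55.
With δ = 3/4: need 1 − δ^K ≥ 57/55·(1−3/4)/(3/4), i.e. δ^K ≤ 0.6545.
Since (3/4)^1 = 0.7500 and (3/4)^2 = 0.5625, the smallest such K is 2.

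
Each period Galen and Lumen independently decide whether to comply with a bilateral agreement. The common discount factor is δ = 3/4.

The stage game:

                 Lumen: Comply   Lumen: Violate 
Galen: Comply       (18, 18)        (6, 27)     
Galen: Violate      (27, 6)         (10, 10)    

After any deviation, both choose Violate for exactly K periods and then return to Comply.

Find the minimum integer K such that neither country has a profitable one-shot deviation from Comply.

Need Σ_{k=1}^{K} δ^k ≥ (27−18)/(18−10) = 1.1250 at δ = 3/4.
At K = 1 the sum is 0.7500 < 1.1250; at K = 2 it is 1.3125 ≥ 1.1250.
So the minimum punishment length is K = 2.

2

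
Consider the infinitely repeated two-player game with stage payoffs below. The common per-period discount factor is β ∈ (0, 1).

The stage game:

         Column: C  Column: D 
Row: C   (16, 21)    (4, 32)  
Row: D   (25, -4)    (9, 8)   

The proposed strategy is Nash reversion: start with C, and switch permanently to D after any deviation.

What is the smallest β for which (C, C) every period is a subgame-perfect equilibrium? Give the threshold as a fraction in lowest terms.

Row: cooperation gives 16 each period; deviation gives 25 once then 9 forever.
  16/(1−β) ≥ 25 + 9β/(1−β) ⇒ β ≥ 9/16.
Column: cooperation gives 21 each period; deviation gives 32 once then 8 forever.
  β ≥ 11/24.
Both must hold, so the binding constraint is Row's: β ≥ 9/16.

9/16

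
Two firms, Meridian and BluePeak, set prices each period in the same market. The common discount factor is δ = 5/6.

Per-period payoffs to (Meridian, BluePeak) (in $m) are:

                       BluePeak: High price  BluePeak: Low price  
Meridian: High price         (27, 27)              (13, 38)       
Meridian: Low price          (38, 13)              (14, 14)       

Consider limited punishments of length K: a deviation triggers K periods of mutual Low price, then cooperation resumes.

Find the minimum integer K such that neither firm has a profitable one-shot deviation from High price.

2

No profitable deviation requires (27−14)(δ+…+δ^K) ≥ 38−27, i.e. δ+…+δ^K ≥ 11/13 ≈ 0.8462.
With δ = 5/6, the partial sums are K=1: 0.8333, K=2: 1.5278.
K = 2 is the first length at which the sum reaches 0.8462.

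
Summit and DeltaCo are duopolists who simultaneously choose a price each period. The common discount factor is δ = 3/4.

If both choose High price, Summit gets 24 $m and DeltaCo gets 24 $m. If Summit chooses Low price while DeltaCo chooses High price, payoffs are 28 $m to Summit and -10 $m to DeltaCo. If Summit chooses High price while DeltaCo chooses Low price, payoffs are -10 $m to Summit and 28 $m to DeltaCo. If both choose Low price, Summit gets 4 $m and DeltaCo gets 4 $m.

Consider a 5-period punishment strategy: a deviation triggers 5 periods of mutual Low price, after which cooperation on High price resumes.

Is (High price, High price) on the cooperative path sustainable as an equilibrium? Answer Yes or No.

Yes

Comparing payoff streams over the 6 periods until play realigns: cooperate → 24(1+δ+…+δ^5); deviate → 28 + 4(δ+…+δ^5).
Cooperation is sustained iff (24−4)(δ+…+δ^5) ≥ 28−24.
δ+…+δ^5 = 3/4·(1−(3/4)^5)/(1−3/4) = 2.2881, and (28−24)/(24−4) = 0.2000.
2.2881 ≥ 0.2000, so cooperation is sustainable.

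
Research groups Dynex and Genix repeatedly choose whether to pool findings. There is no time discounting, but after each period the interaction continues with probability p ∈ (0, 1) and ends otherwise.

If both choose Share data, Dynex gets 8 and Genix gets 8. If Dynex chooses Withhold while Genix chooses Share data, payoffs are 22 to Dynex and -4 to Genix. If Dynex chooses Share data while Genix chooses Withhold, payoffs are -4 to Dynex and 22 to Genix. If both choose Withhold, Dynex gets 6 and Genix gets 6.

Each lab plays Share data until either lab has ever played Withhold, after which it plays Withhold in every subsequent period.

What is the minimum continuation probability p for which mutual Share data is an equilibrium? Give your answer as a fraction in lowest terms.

7/8

With no time discounting, the continuation probability p plays the role of the discount factor.
Grim-trigger IC: 8/(1−p) ≥ 22 + 6p/(1−p) ⇒ p ≥ (22−8)/(22−6) = 7/8.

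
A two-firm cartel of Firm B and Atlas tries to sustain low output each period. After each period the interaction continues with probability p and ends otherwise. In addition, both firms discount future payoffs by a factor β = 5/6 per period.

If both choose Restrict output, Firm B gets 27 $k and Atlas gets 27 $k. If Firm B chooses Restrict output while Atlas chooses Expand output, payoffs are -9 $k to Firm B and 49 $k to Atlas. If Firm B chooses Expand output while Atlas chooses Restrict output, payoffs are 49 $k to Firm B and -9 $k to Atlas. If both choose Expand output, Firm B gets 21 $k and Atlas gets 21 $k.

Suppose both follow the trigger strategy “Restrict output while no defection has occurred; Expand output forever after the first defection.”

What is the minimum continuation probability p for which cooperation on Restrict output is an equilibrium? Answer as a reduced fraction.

33/35

With continuation probability p and discount β, the effective per-period discount factor is βp.
Grim-trigger IC: βp ≥ (49−27)/(49−21) = 11/14.
So p ≥ (11/14)/(5/6) = 33/35.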